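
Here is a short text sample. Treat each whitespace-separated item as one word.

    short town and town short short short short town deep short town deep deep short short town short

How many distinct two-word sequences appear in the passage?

18 tokens → 17 bigram windows in total.
Repeated bigrams (each contributes count−1 duplicates):
  short short: 4
  short town: 4
  deep short: 2
  town deep: 2
  town short: 2
9 duplicate windows → 17 − 9 = 8 distinct.

8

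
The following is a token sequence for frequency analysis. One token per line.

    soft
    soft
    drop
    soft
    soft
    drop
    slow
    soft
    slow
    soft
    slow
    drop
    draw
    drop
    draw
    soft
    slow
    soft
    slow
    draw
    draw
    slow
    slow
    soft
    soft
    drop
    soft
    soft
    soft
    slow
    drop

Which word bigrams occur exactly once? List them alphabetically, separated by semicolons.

Bigram counts meeting the condition (exactly once):
  draw draw: 1
  draw drop: 1
  draw slow: 1
  draw soft: 1
  drop slow: 1
  slow draw: 1
  slow slow: 1

draw draw; draw drop; draw slow; draw soft; drop slow; slow draw; slow slow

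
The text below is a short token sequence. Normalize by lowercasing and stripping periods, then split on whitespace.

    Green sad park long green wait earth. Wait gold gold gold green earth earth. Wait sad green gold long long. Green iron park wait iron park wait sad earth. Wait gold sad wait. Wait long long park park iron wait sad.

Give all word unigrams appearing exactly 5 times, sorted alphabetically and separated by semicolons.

gold; green; long; park; sad

Unigram counts meeting the condition (exactly 5 times):
  gold: 5
  green: 5
  long: 5
  park: 5
  sad: 5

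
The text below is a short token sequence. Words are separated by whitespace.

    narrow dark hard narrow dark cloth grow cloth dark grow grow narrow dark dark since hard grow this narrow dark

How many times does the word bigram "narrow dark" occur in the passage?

Scanning the 19 overlapping bigram windows for "narrow dark":
  position 1–2: narrow dark
  position 4–5: narrow dark
  position 12–13: narrow dark
  position 19–20: narrow dark

4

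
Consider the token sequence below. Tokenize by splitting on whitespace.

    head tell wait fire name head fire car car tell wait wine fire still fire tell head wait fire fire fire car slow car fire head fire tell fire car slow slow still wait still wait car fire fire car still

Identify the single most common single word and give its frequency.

Unigram frequencies (highest first):
  fire: 12
  car: 7
  wait: 5
  head: 4
  tell: 4
  still: 4
  … (3 more, each ≤ 3)

"fire", 12 times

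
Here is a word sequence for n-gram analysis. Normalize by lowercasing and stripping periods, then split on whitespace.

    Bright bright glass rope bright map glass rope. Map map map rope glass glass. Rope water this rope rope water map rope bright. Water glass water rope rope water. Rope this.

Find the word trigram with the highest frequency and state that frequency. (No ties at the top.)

Trigram frequencies (highest first):
  rope rope water: 2
  bright bright glass: 1
  bright glass rope: 1
  glass rope bright: 1
  rope bright map: 1
  bright map glass: 1
  … (22 more, each ≤ 1)

"rope rope water", 2 times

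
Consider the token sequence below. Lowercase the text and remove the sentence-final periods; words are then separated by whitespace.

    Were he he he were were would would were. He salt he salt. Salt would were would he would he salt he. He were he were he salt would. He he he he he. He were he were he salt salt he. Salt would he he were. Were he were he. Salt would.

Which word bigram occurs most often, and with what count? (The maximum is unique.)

Bigram frequencies (highest first):
  he he: 9
  were he: 8
  he were: 7
  he salt: 7
  salt would: 4
  would he: 4
  … (7 more, each ≤ 3)

"he he", 9 times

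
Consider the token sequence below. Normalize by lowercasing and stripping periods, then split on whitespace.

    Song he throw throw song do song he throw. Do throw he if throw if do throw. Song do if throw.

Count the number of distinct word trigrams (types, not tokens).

21 tokens → 19 trigram windows in total.
Repeated trigrams (each contributes count−1 duplicates):
  song he throw: 2
  throw song do: 2
2 duplicate windows → 19 − 2 = 17 distinct.

17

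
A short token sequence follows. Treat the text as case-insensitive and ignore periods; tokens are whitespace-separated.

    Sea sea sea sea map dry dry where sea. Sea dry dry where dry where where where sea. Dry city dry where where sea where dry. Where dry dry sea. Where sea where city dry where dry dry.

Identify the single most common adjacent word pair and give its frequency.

"dry where", 6 times

Bigram frequencies (highest first):
  dry where: 6
  sea sea: 4
  dry dry: 4
  where sea: 4
  where dry: 4
  where where: 3
  … (8 more, each ≤ 3)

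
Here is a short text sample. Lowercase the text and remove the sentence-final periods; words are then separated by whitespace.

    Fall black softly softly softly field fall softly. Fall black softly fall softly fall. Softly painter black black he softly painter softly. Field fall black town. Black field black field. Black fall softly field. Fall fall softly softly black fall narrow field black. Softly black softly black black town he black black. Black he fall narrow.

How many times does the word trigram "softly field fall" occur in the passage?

Scanning the 54 overlapping trigram windows for "softly field fall":
  position 5–7: softly field fall
  position 22–24: softly field fall
  position 33–35: softly field fall

3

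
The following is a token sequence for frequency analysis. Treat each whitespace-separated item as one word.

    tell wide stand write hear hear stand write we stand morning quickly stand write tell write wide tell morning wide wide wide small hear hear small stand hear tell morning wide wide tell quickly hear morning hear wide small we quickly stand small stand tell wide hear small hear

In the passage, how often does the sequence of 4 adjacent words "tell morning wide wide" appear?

Scanning the 46 overlapping 4-gram windows for "tell morning wide wide":
  position 18–21: tell morning wide wide
  position 29–32: tell morning wide wide

2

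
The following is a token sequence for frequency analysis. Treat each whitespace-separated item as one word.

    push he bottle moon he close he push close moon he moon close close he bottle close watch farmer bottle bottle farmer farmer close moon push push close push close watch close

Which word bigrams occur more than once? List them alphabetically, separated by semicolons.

Bigram counts meeting the condition (more than once):
  close he: 2
  close moon: 2
  close watch: 2
  he bottle: 2
  moon he: 2
  push close: 3

close he; close moon; close watch; he bottle; moon he; push close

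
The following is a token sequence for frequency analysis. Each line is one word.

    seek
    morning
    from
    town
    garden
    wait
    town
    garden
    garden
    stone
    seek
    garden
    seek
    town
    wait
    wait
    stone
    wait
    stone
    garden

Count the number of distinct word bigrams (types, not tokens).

17

20 tokens → 19 bigram windows in total.
Repeated bigrams (each contributes count−1 duplicates):
  town garden: 2
  wait stone: 2
2 duplicate windows → 19 − 2 = 17 distinct.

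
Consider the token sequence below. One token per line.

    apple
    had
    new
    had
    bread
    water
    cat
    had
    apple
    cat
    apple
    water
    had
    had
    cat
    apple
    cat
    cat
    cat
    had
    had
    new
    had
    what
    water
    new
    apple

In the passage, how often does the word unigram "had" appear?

Scanning the 27 tokens for "had":
  position 2: had
  position 4: had
  position 8: had
  position 13: had
  position 14: had
  position 20: had
  position 21: had
  position 23: had

8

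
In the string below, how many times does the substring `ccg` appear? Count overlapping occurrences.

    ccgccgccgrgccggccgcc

Sliding a length-3 window over the 20 characters (18 positions):
  position 1–3: ccg
  position 4–6: ccg
  position 7–9: ccg
  position 12–14: ccg
  position 16–18: ccg

5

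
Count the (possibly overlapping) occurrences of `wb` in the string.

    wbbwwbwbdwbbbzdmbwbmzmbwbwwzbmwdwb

Sliding a length-2 window over the 34 characters (33 positions):
  position 1–2: wb
  position 5–6: wb
  position 7–8: wb
  position 10–11: wb
  position 18–19: wb
  position 24–25: wb
  position 33–34: wb

7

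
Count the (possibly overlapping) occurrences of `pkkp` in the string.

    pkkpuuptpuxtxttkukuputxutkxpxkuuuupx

1

Sliding a length-4 window over the 36 characters (33 positions):
  position 1–4: pkkp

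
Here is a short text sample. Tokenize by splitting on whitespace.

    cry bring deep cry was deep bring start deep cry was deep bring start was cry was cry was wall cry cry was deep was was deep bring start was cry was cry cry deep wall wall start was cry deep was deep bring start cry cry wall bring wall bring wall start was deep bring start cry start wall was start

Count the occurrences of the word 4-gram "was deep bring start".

Scanning the 59 overlapping 4-gram windows for "was deep bring start":
  position 5–8: was deep bring start
  position 11–14: was deep bring start
  position 26–29: was deep bring start
  position 42–45: was deep bring start
  position 54–57: was deep bring start

5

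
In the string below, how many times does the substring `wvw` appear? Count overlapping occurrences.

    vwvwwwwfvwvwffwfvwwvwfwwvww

4

Sliding a length-3 window over the 27 characters (25 positions):
  position 2–4: wvw
  position 10–12: wvw
  position 19–21: wvw
  position 24–26: wvw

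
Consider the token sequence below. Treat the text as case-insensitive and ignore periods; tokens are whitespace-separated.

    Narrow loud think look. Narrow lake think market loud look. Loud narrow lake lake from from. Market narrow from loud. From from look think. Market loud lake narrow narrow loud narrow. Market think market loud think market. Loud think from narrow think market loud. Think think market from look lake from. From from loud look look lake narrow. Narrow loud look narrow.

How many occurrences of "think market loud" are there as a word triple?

5

Scanning the 60 overlapping trigram windows for "think market loud":
  position 7–9: think market loud
  position 24–26: think market loud
  position 33–35: think market loud
  position 36–38: think market loud
  position 42–44: think market loud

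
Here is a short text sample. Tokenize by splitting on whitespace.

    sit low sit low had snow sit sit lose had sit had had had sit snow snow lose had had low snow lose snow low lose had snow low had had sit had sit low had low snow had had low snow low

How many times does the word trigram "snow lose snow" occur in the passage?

Scanning the 41 overlapping trigram windows for "snow lose snow":
  position 22–24: snow lose snow

1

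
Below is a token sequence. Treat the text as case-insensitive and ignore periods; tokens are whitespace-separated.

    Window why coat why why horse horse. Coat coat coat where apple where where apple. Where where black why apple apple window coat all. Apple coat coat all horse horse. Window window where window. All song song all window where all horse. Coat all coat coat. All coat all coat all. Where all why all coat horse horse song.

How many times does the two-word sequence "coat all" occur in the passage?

6

Scanning the 58 overlapping bigram windows for "coat all":
  position 23–24: coat all
  position 27–28: coat all
  position 43–44: coat all
  position 46–47: coat all
  position 48–49: coat all
  position 50–51: coat all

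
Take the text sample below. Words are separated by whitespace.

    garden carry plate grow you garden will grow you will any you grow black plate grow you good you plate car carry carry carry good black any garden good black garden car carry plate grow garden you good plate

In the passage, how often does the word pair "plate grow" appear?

Scanning the 38 overlapping bigram windows for "plate grow":
  position 3–4: plate grow
  position 15–16: plate grow
  position 34–35: plate grow

3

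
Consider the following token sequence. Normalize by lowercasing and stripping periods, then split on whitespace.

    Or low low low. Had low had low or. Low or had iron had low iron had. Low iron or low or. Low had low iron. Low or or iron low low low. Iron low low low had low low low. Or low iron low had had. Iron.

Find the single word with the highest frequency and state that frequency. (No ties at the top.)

"low", 23 times

Unigram frequencies (highest first):
  low: 23
  had: 9
  or: 8
  iron: 8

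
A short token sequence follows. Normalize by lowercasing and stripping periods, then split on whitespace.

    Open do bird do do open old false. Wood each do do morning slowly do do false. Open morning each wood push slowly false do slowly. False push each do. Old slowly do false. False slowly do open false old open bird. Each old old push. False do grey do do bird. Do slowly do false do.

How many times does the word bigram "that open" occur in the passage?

0

Scanning the 56 overlapping bigram windows for "that open":
  (none found)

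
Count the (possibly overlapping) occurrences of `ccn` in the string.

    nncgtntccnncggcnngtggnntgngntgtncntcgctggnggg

Sliding a length-3 window over the 45 characters (43 positions):
  position 8–10: ccn

1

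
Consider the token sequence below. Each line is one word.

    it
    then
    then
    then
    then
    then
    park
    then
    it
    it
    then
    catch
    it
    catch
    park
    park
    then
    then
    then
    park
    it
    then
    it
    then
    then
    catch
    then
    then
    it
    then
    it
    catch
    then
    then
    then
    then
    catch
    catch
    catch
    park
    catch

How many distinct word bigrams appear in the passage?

15

41 tokens → 40 bigram windows in total.
Repeated bigrams (each contributes count−1 duplicates):
  then then: 11
  it then: 5
  then it: 4
  then catch: 3
  catch catch: 2
  catch park: 2
  catch then: 2
  it catch: 2
  … (2 more repeated)
25 duplicate windows → 40 − 25 = 15 distinct.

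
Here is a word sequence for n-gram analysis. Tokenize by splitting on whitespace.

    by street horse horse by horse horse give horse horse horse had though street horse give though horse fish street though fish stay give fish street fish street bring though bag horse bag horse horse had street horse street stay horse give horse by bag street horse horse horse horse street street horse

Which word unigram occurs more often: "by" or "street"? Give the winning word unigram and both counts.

"street" (10 vs 3)

"by": 3 occurrences
"street": 10 occurrences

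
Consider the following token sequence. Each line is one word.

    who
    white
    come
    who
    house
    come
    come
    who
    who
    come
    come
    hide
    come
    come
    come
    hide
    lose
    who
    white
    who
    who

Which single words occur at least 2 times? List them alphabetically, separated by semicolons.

Unigram counts meeting the condition (at least 2 times):
  come: 8
  hide: 2
  white: 2
  who: 7

come; hide; white; who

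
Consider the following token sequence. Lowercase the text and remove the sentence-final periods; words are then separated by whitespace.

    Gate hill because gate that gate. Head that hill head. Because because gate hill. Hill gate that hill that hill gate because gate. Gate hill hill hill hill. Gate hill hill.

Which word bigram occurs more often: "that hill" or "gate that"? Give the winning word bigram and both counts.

"that hill": 3 occurrences
"gate that": 2 occurrences

"that hill" (3 vs 2)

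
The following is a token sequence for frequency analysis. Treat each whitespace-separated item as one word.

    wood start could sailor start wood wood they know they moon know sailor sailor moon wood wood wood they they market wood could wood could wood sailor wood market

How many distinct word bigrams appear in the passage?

29 tokens → 28 bigram windows in total.
Repeated bigrams (each contributes count−1 duplicates):
  wood wood: 3
  could wood: 2
  wood could: 2
  wood they: 2
5 duplicate windows → 28 − 5 = 23 distinct.

23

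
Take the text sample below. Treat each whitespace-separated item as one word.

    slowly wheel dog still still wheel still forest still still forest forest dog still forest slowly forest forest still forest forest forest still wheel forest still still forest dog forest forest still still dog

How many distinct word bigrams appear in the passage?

15

34 tokens → 33 bigram windows in total.
Repeated bigrams (each contributes count−1 duplicates):
  forest forest: 5
  forest still: 5
  still forest: 5
  still still: 4
  dog still: 2
  forest dog: 2
  still wheel: 2
18 duplicate windows → 33 − 18 = 15 distinct.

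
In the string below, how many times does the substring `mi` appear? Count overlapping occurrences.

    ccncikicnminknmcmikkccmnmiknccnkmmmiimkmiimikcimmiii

Sliding a length-2 window over the 52 characters (51 positions):
  position 10–11: mi
  position 17–18: mi
  position 25–26: mi
  position 35–36: mi
  position 40–41: mi
  position 43–44: mi
  position 49–50: mi

7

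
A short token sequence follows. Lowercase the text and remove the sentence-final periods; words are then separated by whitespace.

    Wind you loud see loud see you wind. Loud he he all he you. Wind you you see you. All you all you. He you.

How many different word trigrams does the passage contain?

22

25 tokens → 23 trigram windows in total.
Repeated trigrams (each contributes count−1 duplicates):
  you all you: 2
1 duplicate windows → 23 − 1 = 22 distinct.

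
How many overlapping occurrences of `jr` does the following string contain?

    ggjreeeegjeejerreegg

Sliding a length-2 window over the 20 characters (19 positions):
  position 3–4: jr

1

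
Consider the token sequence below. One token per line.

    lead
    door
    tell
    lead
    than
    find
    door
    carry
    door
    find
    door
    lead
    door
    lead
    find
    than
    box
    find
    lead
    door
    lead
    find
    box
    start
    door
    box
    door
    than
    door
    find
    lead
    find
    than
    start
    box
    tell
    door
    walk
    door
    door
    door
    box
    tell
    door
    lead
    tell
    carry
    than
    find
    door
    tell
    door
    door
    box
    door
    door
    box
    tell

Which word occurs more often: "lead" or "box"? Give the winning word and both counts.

"lead": 8 occurrences
"box": 7 occurrences

"lead" (8 vs 7)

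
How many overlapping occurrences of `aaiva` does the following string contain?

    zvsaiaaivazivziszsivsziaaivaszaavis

Sliding a length-5 window over the 35 characters (31 positions):
  position 6–10: aaiva
  position 24–28: aaiva

2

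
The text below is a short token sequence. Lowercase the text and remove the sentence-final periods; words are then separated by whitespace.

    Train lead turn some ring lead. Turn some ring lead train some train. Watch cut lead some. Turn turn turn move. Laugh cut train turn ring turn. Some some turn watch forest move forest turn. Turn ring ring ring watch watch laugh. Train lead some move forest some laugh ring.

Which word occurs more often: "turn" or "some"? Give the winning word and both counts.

"turn" (10 vs 8)

"turn": 10 occurrences
"some": 8 occurrences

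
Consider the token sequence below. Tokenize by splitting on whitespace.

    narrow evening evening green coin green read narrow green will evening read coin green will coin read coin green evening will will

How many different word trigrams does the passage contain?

19

22 tokens → 20 trigram windows in total.
Repeated trigrams (each contributes count−1 duplicates):
  read coin green: 2
1 duplicate windows → 20 − 1 = 19 distinct.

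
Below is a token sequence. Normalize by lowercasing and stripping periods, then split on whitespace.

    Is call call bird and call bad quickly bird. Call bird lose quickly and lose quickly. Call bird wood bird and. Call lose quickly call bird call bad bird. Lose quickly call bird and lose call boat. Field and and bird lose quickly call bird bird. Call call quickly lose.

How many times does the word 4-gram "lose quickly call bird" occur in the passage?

Scanning the 47 overlapping 4-gram windows for "lose quickly call bird":
  position 15–18: lose quickly call bird
  position 23–26: lose quickly call bird
  position 30–33: lose quickly call bird
  position 42–45: lose quickly call bird

4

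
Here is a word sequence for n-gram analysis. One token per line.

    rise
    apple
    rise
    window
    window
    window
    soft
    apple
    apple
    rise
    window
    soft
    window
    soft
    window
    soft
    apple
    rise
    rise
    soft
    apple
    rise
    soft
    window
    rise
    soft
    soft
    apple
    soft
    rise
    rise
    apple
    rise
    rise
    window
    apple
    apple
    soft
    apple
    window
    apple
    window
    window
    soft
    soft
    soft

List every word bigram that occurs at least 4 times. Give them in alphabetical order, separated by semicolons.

Bigram counts meeting the condition (at least 4 times):
  apple rise: 5
  soft apple: 5
  window soft: 5

apple rise; soft apple; window soft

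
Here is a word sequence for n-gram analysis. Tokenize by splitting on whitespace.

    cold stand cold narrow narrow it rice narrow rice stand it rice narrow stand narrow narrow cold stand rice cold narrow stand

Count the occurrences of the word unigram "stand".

Scanning the 22 tokens for "stand":
  position 2: stand
  position 10: stand
  position 14: stand
  position 18: stand
  position 22: stand

5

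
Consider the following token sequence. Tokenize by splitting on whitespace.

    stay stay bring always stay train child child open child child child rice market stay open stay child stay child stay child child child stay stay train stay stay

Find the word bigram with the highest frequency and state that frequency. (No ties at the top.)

Bigram frequencies (highest first):
  child child: 5
  stay stay: 3
  stay child: 3
  child stay: 3
  stay train: 2
  stay bring: 1
  … (11 more, each ≤ 1)

"child child", 5 times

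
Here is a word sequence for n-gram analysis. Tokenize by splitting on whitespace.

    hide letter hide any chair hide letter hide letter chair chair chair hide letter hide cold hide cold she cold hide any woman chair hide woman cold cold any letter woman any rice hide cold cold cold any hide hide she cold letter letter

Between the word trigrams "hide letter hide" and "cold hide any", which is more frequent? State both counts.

"hide letter hide" (3 vs 1)

"hide letter hide": 3 occurrences
"cold hide any": 1 occurrence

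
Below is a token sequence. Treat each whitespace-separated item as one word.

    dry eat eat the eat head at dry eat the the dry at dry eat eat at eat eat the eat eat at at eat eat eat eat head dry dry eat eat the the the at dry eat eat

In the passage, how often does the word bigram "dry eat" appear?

Scanning the 39 overlapping bigram windows for "dry eat":
  position 1–2: dry eat
  position 8–9: dry eat
  position 14–15: dry eat
  position 31–32: dry eat
  position 38–39: dry eat

5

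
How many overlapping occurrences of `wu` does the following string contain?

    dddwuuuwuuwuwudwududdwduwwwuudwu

7

Sliding a length-2 window over the 32 characters (31 positions):
  position 4–5: wu
  position 8–9: wu
  position 11–12: wu
  position 13–14: wu
  position 16–17: wu
  position 27–28: wu
  position 31–32: wu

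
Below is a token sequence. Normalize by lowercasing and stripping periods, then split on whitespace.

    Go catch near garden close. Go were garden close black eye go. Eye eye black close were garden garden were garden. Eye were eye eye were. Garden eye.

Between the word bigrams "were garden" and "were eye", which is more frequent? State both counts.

"were garden" (4 vs 1)

"were garden": 4 occurrences
"were eye": 1 occurrence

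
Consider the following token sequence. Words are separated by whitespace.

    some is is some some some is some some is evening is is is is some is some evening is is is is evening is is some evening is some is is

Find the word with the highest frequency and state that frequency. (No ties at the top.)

Unigram frequencies (highest first):
  is: 18
  some: 10
  evening: 4

"is", 18 times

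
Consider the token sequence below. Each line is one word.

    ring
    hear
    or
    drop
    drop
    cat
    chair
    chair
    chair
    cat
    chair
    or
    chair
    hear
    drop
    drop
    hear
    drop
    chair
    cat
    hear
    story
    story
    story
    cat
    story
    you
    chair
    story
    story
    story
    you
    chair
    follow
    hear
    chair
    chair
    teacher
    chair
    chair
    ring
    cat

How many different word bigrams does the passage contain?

42 tokens → 41 bigram windows in total.
Repeated bigrams (each contributes count−1 duplicates):
  chair chair: 4
  story story: 4
  cat chair: 2
  chair cat: 2
  drop drop: 2
  hear drop: 2
  story you: 2
  you chair: 2
12 duplicate windows → 41 − 12 = 29 distinct.

29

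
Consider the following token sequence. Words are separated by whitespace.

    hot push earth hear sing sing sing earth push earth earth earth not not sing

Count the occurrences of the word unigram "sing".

Scanning the 15 tokens for "sing":
  position 5: sing
  position 6: sing
  position 7: sing
  position 15: sing

4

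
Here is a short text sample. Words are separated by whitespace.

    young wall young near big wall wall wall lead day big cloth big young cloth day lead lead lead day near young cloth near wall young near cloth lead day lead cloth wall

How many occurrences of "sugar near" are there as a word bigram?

0

Scanning the 32 overlapping bigram windows for "sugar near":
  (none found)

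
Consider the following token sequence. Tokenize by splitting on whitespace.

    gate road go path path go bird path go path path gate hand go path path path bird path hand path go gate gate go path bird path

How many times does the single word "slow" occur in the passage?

0

Scanning the 28 tokens for "slow":
  (none found)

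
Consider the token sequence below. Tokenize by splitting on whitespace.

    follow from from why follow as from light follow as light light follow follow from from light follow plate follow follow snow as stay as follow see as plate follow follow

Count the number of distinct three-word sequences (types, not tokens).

26

31 tokens → 29 trigram windows in total.
Repeated trigrams (each contributes count−1 duplicates):
  follow from from: 2
  from light follow: 2
  plate follow follow: 2
3 duplicate windows → 29 − 3 = 26 distinct.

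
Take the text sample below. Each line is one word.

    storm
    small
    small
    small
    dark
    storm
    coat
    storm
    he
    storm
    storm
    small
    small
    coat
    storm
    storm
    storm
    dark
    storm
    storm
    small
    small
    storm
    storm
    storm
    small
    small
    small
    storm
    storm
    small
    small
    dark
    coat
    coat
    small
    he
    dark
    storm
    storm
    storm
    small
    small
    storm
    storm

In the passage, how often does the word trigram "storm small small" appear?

6

Scanning the 43 overlapping trigram windows for "storm small small":
  position 1–3: storm small small
  position 11–13: storm small small
  position 20–22: storm small small
  position 25–27: storm small small
  position 30–32: storm small small
  position 41–43: storm small small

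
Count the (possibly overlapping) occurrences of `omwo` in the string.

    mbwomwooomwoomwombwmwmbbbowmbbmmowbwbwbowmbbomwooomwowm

Sliding a length-4 window over the 55 characters (52 positions):
  position 4–7: omwo
  position 9–12: omwo
  position 13–16: omwo
  position 45–48: omwo
  position 50–53: omwo

5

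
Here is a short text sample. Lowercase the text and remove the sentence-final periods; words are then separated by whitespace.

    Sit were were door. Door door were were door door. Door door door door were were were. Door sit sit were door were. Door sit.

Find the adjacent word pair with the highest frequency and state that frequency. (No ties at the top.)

"door door", 7 times

Bigram frequencies (highest first):
  door door: 7
  were door: 5
  were were: 4
  door were: 3
  sit were: 2
  door sit: 2
  … (1 more, each ≤ 1)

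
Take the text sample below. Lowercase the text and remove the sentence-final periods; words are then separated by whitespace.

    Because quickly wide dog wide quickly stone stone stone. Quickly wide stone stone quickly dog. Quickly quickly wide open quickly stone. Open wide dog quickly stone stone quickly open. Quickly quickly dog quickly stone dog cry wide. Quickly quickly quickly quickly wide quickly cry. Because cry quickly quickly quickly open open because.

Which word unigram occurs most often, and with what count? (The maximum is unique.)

Unigram frequencies (highest first):
  quickly: 20
  stone: 9
  wide: 7
  dog: 5
  open: 5
  because: 3
  … (1 more, each ≤ 3)

"quickly", 20 times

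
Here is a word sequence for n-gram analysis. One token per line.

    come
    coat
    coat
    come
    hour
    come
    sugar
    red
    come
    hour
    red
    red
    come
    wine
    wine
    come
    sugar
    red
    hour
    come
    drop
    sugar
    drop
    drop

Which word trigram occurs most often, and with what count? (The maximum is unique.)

Trigram frequencies (highest first):
  come sugar red: 2
  come coat coat: 1
  coat coat come: 1
  coat come hour: 1
  come hour come: 1
  hour come sugar: 1
  … (15 more, each ≤ 1)

"come sugar red", 2 times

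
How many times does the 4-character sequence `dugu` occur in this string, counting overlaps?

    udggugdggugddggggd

Sliding a length-4 window over the 18 characters (15 positions):
  (no match at any position)

0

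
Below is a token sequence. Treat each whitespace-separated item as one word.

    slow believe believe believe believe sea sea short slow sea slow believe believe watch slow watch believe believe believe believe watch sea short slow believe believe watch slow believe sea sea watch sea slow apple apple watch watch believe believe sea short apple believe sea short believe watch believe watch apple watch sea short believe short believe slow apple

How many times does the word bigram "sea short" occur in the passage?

Scanning the 58 overlapping bigram windows for "sea short":
  position 7–8: sea short
  position 22–23: sea short
  position 41–42: sea short
  position 45–46: sea short
  position 53–54: sea short

5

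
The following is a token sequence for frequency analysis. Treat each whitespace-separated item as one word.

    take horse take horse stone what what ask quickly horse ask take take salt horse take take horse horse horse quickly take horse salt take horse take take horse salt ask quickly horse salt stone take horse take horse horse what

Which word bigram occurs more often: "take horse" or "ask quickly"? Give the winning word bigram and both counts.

"take horse": 8 occurrences
"ask quickly": 2 occurrences

"take horse" (8 vs 2)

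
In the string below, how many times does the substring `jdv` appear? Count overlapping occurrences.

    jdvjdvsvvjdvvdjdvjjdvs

5

Sliding a length-3 window over the 22 characters (20 positions):
  position 1–3: jdv
  position 4–6: jdv
  position 10–12: jdv
  position 15–17: jdv
  position 19–21: jdv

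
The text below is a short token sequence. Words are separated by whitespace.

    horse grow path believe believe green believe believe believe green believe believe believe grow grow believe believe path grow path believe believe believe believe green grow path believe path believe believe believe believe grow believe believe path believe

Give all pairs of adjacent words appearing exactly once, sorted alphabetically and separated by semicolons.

green grow; grow grow; horse grow; path grow

Bigram counts meeting the condition (exactly once):
  green grow: 1
  grow grow: 1
  horse grow: 1
  path grow: 1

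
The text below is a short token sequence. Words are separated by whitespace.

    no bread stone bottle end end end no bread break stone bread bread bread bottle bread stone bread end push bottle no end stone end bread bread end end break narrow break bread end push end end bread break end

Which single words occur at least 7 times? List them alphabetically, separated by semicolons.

Unigram counts meeting the condition (at least 7 times):
  bread: 11
  end: 12

bread; end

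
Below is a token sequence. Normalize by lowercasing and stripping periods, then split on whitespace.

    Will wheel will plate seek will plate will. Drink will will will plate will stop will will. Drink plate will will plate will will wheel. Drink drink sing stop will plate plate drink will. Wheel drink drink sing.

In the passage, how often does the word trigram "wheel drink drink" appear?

2

Scanning the 36 overlapping trigram windows for "wheel drink drink":
  position 25–27: wheel drink drink
  position 35–37: wheel drink drink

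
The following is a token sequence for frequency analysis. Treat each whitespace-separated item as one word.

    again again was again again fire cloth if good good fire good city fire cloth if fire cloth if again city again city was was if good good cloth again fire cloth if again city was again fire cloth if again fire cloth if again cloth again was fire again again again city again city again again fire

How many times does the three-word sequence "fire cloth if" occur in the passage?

6

Scanning the 56 overlapping trigram windows for "fire cloth if":
  position 6–8: fire cloth if
  position 14–16: fire cloth if
  position 17–19: fire cloth if
  position 31–33: fire cloth if
  position 38–40: fire cloth if
  position 42–44: fire cloth if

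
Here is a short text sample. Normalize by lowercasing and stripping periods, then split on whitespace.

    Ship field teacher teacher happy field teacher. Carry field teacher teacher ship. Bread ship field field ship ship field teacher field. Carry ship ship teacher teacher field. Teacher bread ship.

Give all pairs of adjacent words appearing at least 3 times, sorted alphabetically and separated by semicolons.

Bigram counts meeting the condition (at least 3 times):
  field teacher: 5
  ship field: 3
  teacher teacher: 3

field teacher; ship field; teacher teacher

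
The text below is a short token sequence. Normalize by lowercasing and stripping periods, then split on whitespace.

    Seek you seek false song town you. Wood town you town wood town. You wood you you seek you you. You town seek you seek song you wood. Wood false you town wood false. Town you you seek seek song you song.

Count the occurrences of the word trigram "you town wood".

Scanning the 40 overlapping trigram windows for "you town wood":
  position 10–12: you town wood
  position 31–33: you town wood

2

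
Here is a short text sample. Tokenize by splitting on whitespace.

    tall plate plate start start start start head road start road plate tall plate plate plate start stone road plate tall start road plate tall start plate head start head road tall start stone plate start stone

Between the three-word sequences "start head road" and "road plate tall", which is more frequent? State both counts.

"start head road": 2 occurrences
"road plate tall": 3 occurrences

"road plate tall" (3 vs 2)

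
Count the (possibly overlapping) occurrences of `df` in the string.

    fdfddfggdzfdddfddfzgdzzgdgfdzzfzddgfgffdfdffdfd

7

Sliding a length-2 window over the 47 characters (46 positions):
  position 2–3: df
  position 5–6: df
  position 14–15: df
  position 17–18: df
  position 40–41: df
  position 42–43: df
  position 45–46: df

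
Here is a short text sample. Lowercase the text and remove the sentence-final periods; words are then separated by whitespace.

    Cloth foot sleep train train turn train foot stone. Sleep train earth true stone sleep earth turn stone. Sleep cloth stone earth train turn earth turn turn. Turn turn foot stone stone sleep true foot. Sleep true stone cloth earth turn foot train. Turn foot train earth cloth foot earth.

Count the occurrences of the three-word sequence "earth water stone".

0

Scanning the 48 overlapping trigram windows for "earth water stone":
  (none found)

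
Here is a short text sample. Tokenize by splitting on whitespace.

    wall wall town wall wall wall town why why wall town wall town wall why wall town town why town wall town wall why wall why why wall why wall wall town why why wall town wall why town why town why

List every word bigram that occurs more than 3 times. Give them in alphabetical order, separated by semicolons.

Bigram counts meeting the condition (more than 3 times):
  town wall: 6
  town why: 5
  wall town: 8
  wall wall: 4
  wall why: 5
  why wall: 6

town wall; town why; wall town; wall wall; wall why; why wall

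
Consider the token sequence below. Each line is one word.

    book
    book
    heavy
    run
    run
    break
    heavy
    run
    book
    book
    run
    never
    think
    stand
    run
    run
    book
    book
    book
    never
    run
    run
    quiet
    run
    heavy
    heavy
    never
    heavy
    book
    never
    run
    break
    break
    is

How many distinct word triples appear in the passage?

34 tokens → 32 trigram windows in total.
Repeated trigrams (each contributes count−1 duplicates):
  book never run: 2
  run book book: 2
2 duplicate windows → 32 − 2 = 30 distinct.

30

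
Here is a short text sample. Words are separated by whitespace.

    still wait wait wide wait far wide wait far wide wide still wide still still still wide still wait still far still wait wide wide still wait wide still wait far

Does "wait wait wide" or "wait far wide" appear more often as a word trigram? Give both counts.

"wait wait wide": 1 occurrence
"wait far wide": 2 occurrences

"wait far wide" (2 vs 1)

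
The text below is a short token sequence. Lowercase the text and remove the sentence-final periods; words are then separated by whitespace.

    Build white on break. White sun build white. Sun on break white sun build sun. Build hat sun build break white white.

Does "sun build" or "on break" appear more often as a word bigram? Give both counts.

"sun build" (4 vs 2)

"sun build": 4 occurrences
"on break": 2 occurrences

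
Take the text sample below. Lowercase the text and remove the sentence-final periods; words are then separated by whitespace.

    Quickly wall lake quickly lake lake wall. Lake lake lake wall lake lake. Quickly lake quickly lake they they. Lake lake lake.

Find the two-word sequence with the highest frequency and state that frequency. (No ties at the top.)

Bigram frequencies (highest first):
  lake lake: 6
  wall lake: 3
  lake quickly: 3
  quickly lake: 3
  lake wall: 2
  quickly wall: 1
  … (3 more, each ≤ 1)

"lake lake", 6 times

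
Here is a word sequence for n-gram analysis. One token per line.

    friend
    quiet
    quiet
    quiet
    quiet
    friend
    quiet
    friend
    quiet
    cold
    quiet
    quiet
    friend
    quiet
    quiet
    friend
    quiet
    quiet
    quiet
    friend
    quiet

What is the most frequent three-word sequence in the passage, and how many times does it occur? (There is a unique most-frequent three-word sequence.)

Trigram frequencies (highest first):
  quiet friend quiet: 5
  quiet quiet friend: 4
  friend quiet quiet: 3
  quiet quiet quiet: 3
  friend quiet friend: 1
  friend quiet cold: 1
  … (2 more, each ≤ 1)

"quiet friend quiet", 5 times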